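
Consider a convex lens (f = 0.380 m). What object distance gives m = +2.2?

0.207 m

m = −d_i/d_o ⇒ d_i = −m·d_o.
1/f = 1/d_o + 1/d_i = 1/d_o − 1/(m·d_o) = (1 − 1/m)/d_o, so d_o = f(1 − 1/m) = (0.3800)(1 − 1/(+2.2)) = 0.207 m.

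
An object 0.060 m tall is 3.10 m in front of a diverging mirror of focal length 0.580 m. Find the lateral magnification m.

For a diverging mirror, f = -0.580 m.
1/d_i = 1/f − 1/d_o = 1/(-0.5800) − 1/(3.10) = -2.047, so d_i = -0.4886 m.
m = −d_i/d_o = −(-0.4886)/(3.10) = +0.158.
The image is virtual, upright and reduced, behind the mirror.

m = +0.158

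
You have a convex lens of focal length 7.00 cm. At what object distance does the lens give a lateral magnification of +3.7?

m = −d_i/d_o ⇒ d_i = −m·d_o.
1/f = 1/d_o + 1/d_i = 1/d_o − 1/(m·d_o) = (1 − 1/m)/d_o, so d_o = f(1 − 1/m) = (7.000)(1 − 1/(+3.7)) = 5.11 cm.

5.11 cm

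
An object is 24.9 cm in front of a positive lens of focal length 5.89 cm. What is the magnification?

1/d_i = 1/f − 1/d_o = 1/(5.890) − 1/(24.9) = 0.1296, so d_i = 7.715 cm.
m = −d_i/d_o = −(7.715)/(24.9) = -0.310.
The image is real, inverted and reduced, on the far side of the lens.

m = -0.310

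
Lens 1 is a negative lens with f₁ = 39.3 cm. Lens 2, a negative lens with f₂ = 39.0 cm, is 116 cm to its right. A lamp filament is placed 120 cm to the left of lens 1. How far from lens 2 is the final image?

30.8 cm

Lens 1 is diverging, so f₁ = −39.3 cm.
Lens 1: 1/d_i1 = 1/f₁ − 1/d_o1 = 1/(-39.3) − 1/(120) = -0.03378, so d_i1 = -29.60 cm.
The intermediate image is 29.60 cm to the left of lens 1 (virtual), which is 116 − (-29.60) = 145.6 cm to the left of lens 2, so d_o2 = +145.6 cm.
Lens 2 is diverging, so f₂ = −39.0 cm.
Lens 2: 1/d_i2 = 1/f₂ − 1/d_o2 = 1/(-39.0) − 1/(145.6) = -0.03251, so d_i2 = -30.8 cm.
The final image is virtual, 30.8 cm to the left of lens 2 (overall magnification ≈ 0.052).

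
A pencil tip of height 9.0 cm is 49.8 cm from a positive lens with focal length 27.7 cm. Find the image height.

11.3 cm

1/d_i = 1/f − 1/d_o = 1/(27.70) − 1/(49.8) = 0.01602, so d_i = 62.42 cm.
m = −d_i/d_o = -1.253.
|h_i| = |m|·h_o = 1.253 × 9.0 = 11.3 cm. The image is real, inverted and enlarged, on the far side of the lens.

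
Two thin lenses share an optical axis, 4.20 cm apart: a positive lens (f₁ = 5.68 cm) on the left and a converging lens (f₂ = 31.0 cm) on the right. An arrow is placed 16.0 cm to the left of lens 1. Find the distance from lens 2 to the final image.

Lens 1: 1/d_i1 = 1/f₁ − 1/d_o1 = 1/(5.68) − 1/(16.0) = 0.1136, so d_i1 = 8.806 cm.
The intermediate image is 8.806 cm to the right of lens 1, which lies 4.606 cm to the right of lens 2 — a virtual object — so d_o2 = −4.606 cm.
Lens 2: 1/d_i2 = 1/f₂ − 1/d_o2 = 1/(31.0) − 1/(-4.606) = 0.2494, so d_i2 = 4.01 cm.
The final image is real, 4.01 cm to the right of lens 2 (overall magnification ≈ -0.48).

4.01 cm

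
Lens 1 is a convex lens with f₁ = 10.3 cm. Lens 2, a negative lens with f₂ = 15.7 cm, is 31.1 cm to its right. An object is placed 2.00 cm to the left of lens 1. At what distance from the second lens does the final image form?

Lens 1: 1/d_i1 = 1/f₁ − 1/d_o1 = 1/(10.3) − 1/(2.00) = -0.4029, so d_i1 = -2.482 cm.
The intermediate image is 2.482 cm to the left of lens 1 (virtual), which is 31.1 − (-2.482) = 33.58 cm to the left of lens 2, so d_o2 = +33.58 cm.
Lens 2 is diverging, so f₂ = −15.7 cm.
Lens 2: 1/d_i2 = 1/f₂ − 1/d_o2 = 1/(-15.7) − 1/(33.58) = -0.09347, so d_i2 = -10.7 cm.
The final image is virtual, 10.7 cm to the left of lens 2 (overall magnification ≈ 0.40).

10.7 cm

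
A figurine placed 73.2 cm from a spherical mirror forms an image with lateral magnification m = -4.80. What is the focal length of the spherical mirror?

m = −d_i/d_o ⇒ d_i = −m·d_o = −(-4.80)·(73.2) = 351.4 cm.
1/f = 1/d_o + 1/d_i = 1/(73.2) + 1/(351.4) = 0.01651, so f = 60.6 cm.
Since f is positive, the spherical mirror is concave.

f = 60.6 cm (concave)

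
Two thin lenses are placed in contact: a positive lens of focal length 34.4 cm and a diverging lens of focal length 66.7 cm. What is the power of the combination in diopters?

P = +1.41 D

P₁ = 1/f₁ = 1/(0.344 m) = +2.907 D; P₂ = 1/f₂ = 1/(-0.667 m) = -1.499 D.
For thin lenses in contact, P = P₁ + P₂ = (+2.907) + (-1.499) = +1.41 D.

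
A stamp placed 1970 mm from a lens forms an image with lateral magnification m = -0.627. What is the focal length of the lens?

f = 759 mm (converging)

m = −d_i/d_o ⇒ d_i = −m·d_o = −(-0.627)·(1970) = 1235 mm.
1/f = 1/d_o + 1/d_i = 1/(1970) + 1/(1235) = 0.001317, so f = 759 mm.
Since f is positive, the lens is converging.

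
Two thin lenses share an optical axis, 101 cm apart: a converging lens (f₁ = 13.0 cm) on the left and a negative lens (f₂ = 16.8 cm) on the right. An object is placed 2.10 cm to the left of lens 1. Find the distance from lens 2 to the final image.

Lens 1: 1/d_i1 = 1/f₁ − 1/d_o1 = 1/(13.0) − 1/(2.10) = -0.3993, so d_i1 = -2.505 cm.
The intermediate image is 2.505 cm to the left of lens 1 (virtual), which is 101 − (-2.505) = 103.5 cm to the left of lens 2, so d_o2 = +103.5 cm.
Lens 2 is diverging, so f₂ = −16.8 cm.
Lens 2: 1/d_i2 = 1/f₂ − 1/d_o2 = 1/(-16.8) − 1/(103.5) = -0.06919, so d_i2 = -14.5 cm.
The final image is virtual, 14.5 cm to the left of lens 2 (overall magnification ≈ 0.17).

14.5 cm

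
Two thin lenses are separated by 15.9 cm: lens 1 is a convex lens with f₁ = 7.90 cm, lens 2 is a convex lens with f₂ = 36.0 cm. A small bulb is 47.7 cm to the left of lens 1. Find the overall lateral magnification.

Lens 1: 1/d_i1 = 1/(7.90) − 1/(47.7) = 0.1056, so d_i1 = 9.468 cm; m₁ = −d_i1/d_o1 = -0.1985.
d_o2 = 15.9 − (9.468) = 6.432 cm.
Lens 2: 1/d_i2 = 1/(36.0) − 1/(6.432) = -0.1277, so d_i2 = -7.831 cm; m₂ = −d_i2/d_o2 = +1.218.
m = m₁·m₂ = (-0.1985)(+1.218) = -0.242.

m = -0.242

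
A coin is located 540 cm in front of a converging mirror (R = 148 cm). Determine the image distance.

f = R/2 = 148/2 = 74.00 cm.
Mirror equation: 1/s_i = 1/f − 1/s_o = 1/(74.00) − 1/(540) = 0.01351 − 0.001852 = 0.01166, so s_i = 85.8 cm.
The image is real, inverted and reduced, in front of the mirror.

85.8 cm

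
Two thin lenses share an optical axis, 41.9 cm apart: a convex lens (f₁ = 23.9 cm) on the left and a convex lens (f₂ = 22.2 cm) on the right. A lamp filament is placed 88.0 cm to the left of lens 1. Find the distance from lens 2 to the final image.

Lens 1: 1/d_i1 = 1/f₁ − 1/d_o1 = 1/(23.9) − 1/(88.0) = 0.03048, so d_i1 = 32.81 cm.
The intermediate image is 32.81 cm to the right of lens 1, which is 41.9 − (32.81) = 9.090 cm to the left of lens 2, so d_o2 = +9.090 cm.
Lens 2: 1/d_i2 = 1/f₂ − 1/d_o2 = 1/(22.2) − 1/(9.090) = -0.06497, so d_i2 = -15.4 cm.
The final image is virtual, 15.4 cm to the left of lens 2 (overall magnification ≈ -0.63).

15.4 cm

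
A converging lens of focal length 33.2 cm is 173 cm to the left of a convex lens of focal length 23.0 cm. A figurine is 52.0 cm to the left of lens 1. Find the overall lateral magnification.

m = +0.698

Lens 1: 1/d_i1 = 1/(33.2) − 1/(52.0) = 0.01089, so d_i1 = 91.83 cm; m₁ = −d_i1/d_o1 = -1.766.
d_o2 = 173 − (91.83) = 81.17 cm.
Lens 2: 1/d_i2 = 1/(23.0) − 1/(81.17) = 0.03116, so d_i2 = 32.09 cm; m₂ = −d_i2/d_o2 = -0.3954.
m = m₁·m₂ = (-1.766)(-0.3954) = +0.698.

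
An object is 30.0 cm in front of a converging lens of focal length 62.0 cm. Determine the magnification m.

m = +1.94

1/d_i = 1/f − 1/d_o = 1/(62.00) − 1/(30.0) = -0.01720, so d_i = -58.12 cm.
m = −d_i/d_o = −(-58.12)/(30.0) = +1.94.
The image is virtual, upright and enlarged, on the same side as the object.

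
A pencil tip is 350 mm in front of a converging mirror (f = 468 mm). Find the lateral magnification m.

m = +3.97

1/d_i = 1/f − 1/d_o = 1/(468.0) − 1/(350) = -0.0007204, so d_i = -1388 mm.
m = −d_i/d_o = −(-1388)/(350) = +3.97.
The image is virtual, upright and enlarged, behind the mirror.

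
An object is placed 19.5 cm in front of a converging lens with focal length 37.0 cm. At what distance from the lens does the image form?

Thin-lens equation: 1/q = 1/f − 1/p = 1/(37.00) − 1/(19.5) = 0.02703 − 0.05128 = -0.02426, so q = -41.2 cm.
The image is virtual, upright and enlarged, on the same side as the object.

41.2 cm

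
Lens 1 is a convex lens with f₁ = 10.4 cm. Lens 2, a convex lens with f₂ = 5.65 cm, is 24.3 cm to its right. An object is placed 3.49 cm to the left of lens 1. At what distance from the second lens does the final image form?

6.99 cm

Lens 1: 1/d_i1 = 1/f₁ − 1/d_o1 = 1/(10.4) − 1/(3.49) = -0.1904, so d_i1 = -5.253 cm.
The intermediate image is 5.253 cm to the left of lens 1 (virtual), which is 24.3 − (-5.253) = 29.55 cm to the left of lens 2, so d_o2 = +29.55 cm.
Lens 2: 1/d_i2 = 1/f₂ − 1/d_o2 = 1/(5.65) − 1/(29.55) = 0.1432, so d_i2 = 6.99 cm.
The final image is real, 6.99 cm to the right of lens 2 (overall magnification ≈ -0.36).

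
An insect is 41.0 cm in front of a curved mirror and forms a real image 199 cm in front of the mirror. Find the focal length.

f = 34.0 cm (concave)

Real image ⇒ d_i = +199 cm.
1/f = 1/d_o + 1/d_i = 1/(41.0) + 1/(199) = 0.02942, so f = 34.0 cm.
Since f is positive, the curved mirror is concave.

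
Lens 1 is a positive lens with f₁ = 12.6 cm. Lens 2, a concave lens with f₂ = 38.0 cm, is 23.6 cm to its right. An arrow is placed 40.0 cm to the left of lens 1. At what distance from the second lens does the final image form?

4.58 cm

Lens 1: 1/d_i1 = 1/f₁ − 1/d_o1 = 1/(12.6) − 1/(40.0) = 0.05437, so d_i1 = 18.39 cm.
The intermediate image is 18.39 cm to the right of lens 1, which is 23.6 − (18.39) = 5.210 cm to the left of lens 2, so d_o2 = +5.210 cm.
Lens 2 is diverging, so f₂ = −38.0 cm.
Lens 2: 1/d_i2 = 1/f₂ − 1/d_o2 = 1/(-38.0) − 1/(5.210) = -0.2183, so d_i2 = -4.58 cm.
The final image is virtual, 4.58 cm to the left of lens 2 (overall magnification ≈ -0.40).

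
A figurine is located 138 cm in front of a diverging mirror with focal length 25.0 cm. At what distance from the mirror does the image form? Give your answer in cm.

21.2 cm

For a diverging mirror, f = -25.0 cm.
Mirror equation: 1/q = 1/f − 1/p = 1/(-25.00) − 1/(138) = -0.04000 − 0.007246 = -0.04725, so q = -21.2 cm.
The image is virtual, upright and reduced, behind the mirror.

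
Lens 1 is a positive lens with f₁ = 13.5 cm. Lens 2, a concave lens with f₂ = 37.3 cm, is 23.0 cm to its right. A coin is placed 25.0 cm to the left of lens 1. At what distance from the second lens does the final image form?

7.65 cm

Lens 1: 1/d_i1 = 1/f₁ − 1/d_o1 = 1/(13.5) − 1/(25.0) = 0.03407, so d_i1 = 29.35 cm.
The intermediate image is 29.35 cm to the right of lens 1, which lies 6.350 cm to the right of lens 2 — a virtual object — so d_o2 = −6.350 cm.
Lens 2 is diverging, so f₂ = −37.3 cm.
Lens 2: 1/d_i2 = 1/f₂ − 1/d_o2 = 1/(-37.3) − 1/(-6.350) = 0.1307, so d_i2 = 7.65 cm.
The final image is real, 7.65 cm to the right of lens 2 (overall magnification ≈ -1.4).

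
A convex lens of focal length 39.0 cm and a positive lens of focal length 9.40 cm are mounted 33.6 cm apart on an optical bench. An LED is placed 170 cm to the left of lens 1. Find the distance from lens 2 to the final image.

6.05 cm

Lens 1: 1/d_i1 = 1/f₁ − 1/d_o1 = 1/(39.0) − 1/(170) = 0.01976, so d_i1 = 50.61 cm.
The intermediate image is 50.61 cm to the right of lens 1, which lies 17.01 cm to the right of lens 2 — a virtual object — so d_o2 = −17.01 cm.
Lens 2: 1/d_i2 = 1/f₂ − 1/d_o2 = 1/(9.40) − 1/(-17.01) = 0.1652, so d_i2 = 6.05 cm.
The final image is real, 6.05 cm to the right of lens 2 (overall magnification ≈ -0.11).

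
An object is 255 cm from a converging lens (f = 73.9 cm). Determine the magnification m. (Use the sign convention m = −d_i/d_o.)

1/d_i = 1/f − 1/d_o = 1/(73.90) − 1/(255) = 0.009610, so d_i = 104.1 cm.
m = −d_i/d_o = −(104.1)/(255) = -0.408.
The image is real, inverted and reduced, on the far side of the lens.

m = -0.408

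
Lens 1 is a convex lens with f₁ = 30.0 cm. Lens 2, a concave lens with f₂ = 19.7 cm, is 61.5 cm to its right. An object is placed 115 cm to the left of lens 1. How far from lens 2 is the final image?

10.1 cm

Lens 1: 1/d_i1 = 1/f₁ − 1/d_o1 = 1/(30.0) − 1/(115) = 0.02464, so d_i1 = 40.59 cm.
The intermediate image is 40.59 cm to the right of lens 1, which is 61.5 − (40.59) = 20.91 cm to the left of lens 2, so d_o2 = +20.91 cm.
Lens 2 is diverging, so f₂ = −19.7 cm.
Lens 2: 1/d_i2 = 1/f₂ − 1/d_o2 = 1/(-19.7) − 1/(20.91) = -0.09859, so d_i2 = -10.1 cm.
The final image is virtual, 10.1 cm to the left of lens 2 (overall magnification ≈ -0.17).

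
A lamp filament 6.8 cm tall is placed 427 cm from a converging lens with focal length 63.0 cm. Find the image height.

1.18 cm

1/d_i = 1/f − 1/d_o = 1/(63.00) − 1/(427) = 0.01353, so d_i = 73.90 cm.
m = −d_i/d_o = -0.1731.
|h_i| = |m|·h_o = 0.1731 × 6.8 = 1.18 cm. The image is real, inverted and reduced, on the far side of the lens.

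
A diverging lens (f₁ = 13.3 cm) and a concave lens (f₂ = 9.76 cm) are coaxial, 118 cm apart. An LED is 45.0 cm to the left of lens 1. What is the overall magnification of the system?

f₁ = −13.3 cm (diverging).
Lens 1: 1/d_i1 = 1/(-13.3) − 1/(45.0) = -0.09741, so d_i1 = -10.27 cm; m₁ = −d_i1/d_o1 = +0.2282.
d_o2 = 118 − (-10.27) = 128.3 cm.
f₂ = −9.76 cm (diverging).
Lens 2: 1/d_i2 = 1/(-9.76) − 1/(128.3) = -0.1103, so d_i2 = -9.070 cm; m₂ = −d_i2/d_o2 = +0.07069.
m = m₁·m₂ = (+0.2282)(+0.07069) = +0.0161.

m = +0.0161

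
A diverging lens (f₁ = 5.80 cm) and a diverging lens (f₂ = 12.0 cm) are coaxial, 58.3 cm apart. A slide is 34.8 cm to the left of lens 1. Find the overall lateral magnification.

f₁ = −5.80 cm (diverging).
Lens 1: 1/d_i1 = 1/(-5.80) − 1/(34.8) = -0.2011, so d_i1 = -4.971 cm; m₁ = −d_i1/d_o1 = +0.1428.
d_o2 = 58.3 − (-4.971) = 63.27 cm.
f₂ = −12.0 cm (diverging).
Lens 2: 1/d_i2 = 1/(-12.0) − 1/(63.27) = -0.09914, so d_i2 = -10.09 cm; m₂ = −d_i2/d_o2 = +0.1594.
m = m₁·m₂ = (+0.1428)(+0.1594) = +0.0228.

m = +0.0228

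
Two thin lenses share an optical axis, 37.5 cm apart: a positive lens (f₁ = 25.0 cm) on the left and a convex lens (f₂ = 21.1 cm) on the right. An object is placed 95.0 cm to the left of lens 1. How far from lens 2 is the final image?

Lens 1: 1/d_i1 = 1/f₁ − 1/d_o1 = 1/(25.0) − 1/(95.0) = 0.02947, so d_i1 = 33.93 cm.
The intermediate image is 33.93 cm to the right of lens 1, which is 37.5 − (33.93) = 3.570 cm to the left of lens 2, so d_o2 = +3.570 cm.
Lens 2: 1/d_i2 = 1/f₂ − 1/d_o2 = 1/(21.1) − 1/(3.570) = -0.2327, so d_i2 = -4.30 cm.
The final image is virtual, 4.30 cm to the left of lens 2 (overall magnification ≈ -0.43).

4.30 cm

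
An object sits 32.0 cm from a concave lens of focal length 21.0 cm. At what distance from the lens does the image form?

12.7 cm

For a concave lens, f = -21.0 cm.
Thin-lens equation: 1/d_i = 1/f − 1/d_o = 1/(-21.00) − 1/(32.0) = -0.04762 − 0.03125 = -0.07887, so d_i = -12.7 cm.
The image is virtual, upright and reduced, on the same side as the object.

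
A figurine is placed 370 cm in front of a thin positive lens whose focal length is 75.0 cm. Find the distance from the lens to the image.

94.1 cm

Thin-lens equation: 1/s_i = 1/f − 1/s_o = 1/(75.00) − 1/(370) = 0.01333 − 0.002703 = 0.01063, so s_i = 94.1 cm.
The image is real, inverted and reduced, on the far side of the lens.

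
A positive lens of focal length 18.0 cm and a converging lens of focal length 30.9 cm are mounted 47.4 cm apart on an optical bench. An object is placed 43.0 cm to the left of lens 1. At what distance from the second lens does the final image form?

Lens 1: 1/d_i1 = 1/f₁ − 1/d_o1 = 1/(18.0) − 1/(43.0) = 0.03230, so d_i1 = 30.96 cm.
The intermediate image is 30.96 cm to the right of lens 1, which is 47.4 − (30.96) = 16.44 cm to the left of lens 2, so d_o2 = +16.44 cm.
Lens 2: 1/d_i2 = 1/f₂ − 1/d_o2 = 1/(30.9) − 1/(16.44) = -0.02846, so d_i2 = -35.1 cm.
The final image is virtual, 35.1 cm to the left of lens 2 (overall magnification ≈ -1.5).

35.1 cm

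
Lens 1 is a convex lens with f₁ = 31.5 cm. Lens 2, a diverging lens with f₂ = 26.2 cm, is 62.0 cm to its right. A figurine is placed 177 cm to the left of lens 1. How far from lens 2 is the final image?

Lens 1: 1/d_i1 = 1/f₁ − 1/d_o1 = 1/(31.5) − 1/(177) = 0.02610, so d_i1 = 38.32 cm.
The intermediate image is 38.32 cm to the right of lens 1, which is 62.0 − (38.32) = 23.68 cm to the left of lens 2, so d_o2 = +23.68 cm.
Lens 2 is diverging, so f₂ = −26.2 cm.
Lens 2: 1/d_i2 = 1/f₂ − 1/d_o2 = 1/(-26.2) − 1/(23.68) = -0.08040, so d_i2 = -12.4 cm.
The final image is virtual, 12.4 cm to the left of lens 2 (overall magnification ≈ -0.11).

12.4 cm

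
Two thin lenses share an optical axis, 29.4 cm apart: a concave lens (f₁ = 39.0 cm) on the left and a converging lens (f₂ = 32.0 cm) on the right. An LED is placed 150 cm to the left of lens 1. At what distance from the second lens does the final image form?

Lens 1 is diverging, so f₁ = −39.0 cm.
Lens 1: 1/d_i1 = 1/f₁ − 1/d_o1 = 1/(-39.0) − 1/(150) = -0.03231, so d_i1 = -30.95 cm.
The intermediate image is 30.95 cm to the left of lens 1 (virtual), which is 29.4 − (-30.95) = 60.35 cm to the left of lens 2, so d_o2 = +60.35 cm.
Lens 2: 1/d_i2 = 1/f₂ − 1/d_o2 = 1/(32.0) − 1/(60.35) = 0.01468, so d_i2 = 68.1 cm.
The final image is real, 68.1 cm to the right of lens 2 (overall magnification ≈ -0.23).

68.1 cm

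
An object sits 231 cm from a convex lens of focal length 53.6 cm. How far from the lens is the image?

69.8 cm

Thin-lens equation: 1/s_i = 1/f − 1/s_o = 1/(53.60) − 1/(231) = 0.01866 − 0.004329 = 0.01433, so s_i = 69.8 cm.
The image is real, inverted and reduced, on the far side of the lens.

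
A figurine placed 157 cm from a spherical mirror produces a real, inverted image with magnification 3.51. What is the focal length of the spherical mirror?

m = −d_i/d_o ⇒ d_i = −m·d_o = −(-3.51)·(157) = 551.1 cm.
1/f = 1/d_o + 1/d_i = 1/(157) + 1/(551.1) = 0.008184, so f = 122 cm.
Since f is positive, the spherical mirror is concave.

f = 122 cm (concave)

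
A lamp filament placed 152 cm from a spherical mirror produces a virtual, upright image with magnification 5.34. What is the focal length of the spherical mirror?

f = 187 cm (concave)

m = −d_i/d_o ⇒ d_i = −m·d_o = −(+5.34)·(152) = -811.7 cm.
1/f = 1/d_o + 1/d_i = 1/(152) + 1/(-811.7) = 0.005347, so f = 187 cm.
Since f is positive, the spherical mirror is concave.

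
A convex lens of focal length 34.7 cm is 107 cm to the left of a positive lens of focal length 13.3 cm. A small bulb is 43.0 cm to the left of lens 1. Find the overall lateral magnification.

m = -0.646

Lens 1: 1/d_i1 = 1/(34.7) − 1/(43.0) = 0.005563, so d_i1 = 179.8 cm; m₁ = −d_i1/d_o1 = -4.181.
d_o2 = 107 − (179.8) = -72.80 cm (virtual object).
Lens 2: 1/d_i2 = 1/(13.3) − 1/(-72.80) = 0.08892, so d_i2 = 11.25 cm; m₂ = −d_i2/d_o2 = +0.1545.
m = m₁·m₂ = (-4.181)(+0.1545) = -0.646.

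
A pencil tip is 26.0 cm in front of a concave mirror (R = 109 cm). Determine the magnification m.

f = R/2 = 109/2 = 54.50 cm.
1/d_i = 1/f − 1/d_o = 1/(54.50) − 1/(26.0) = -0.02011, so d_i = -49.72 cm.
m = −d_i/d_o = −(-49.72)/(26.0) = +1.91.
The image is virtual, upright and enlarged, behind the mirror.

m = +1.91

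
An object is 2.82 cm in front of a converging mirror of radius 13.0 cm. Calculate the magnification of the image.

m = +1.77

f = R/2 = 13.0/2 = 6.500 cm.
1/d_i = 1/f − 1/d_o = 1/(6.500) − 1/(2.82) = -0.2008, so d_i = -4.981 cm.
m = −d_i/d_o = −(-4.981)/(2.82) = +1.77.
The image is virtual, upright and enlarged, behind the mirror.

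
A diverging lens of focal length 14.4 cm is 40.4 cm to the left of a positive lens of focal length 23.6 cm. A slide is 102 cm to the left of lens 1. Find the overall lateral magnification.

f₁ = −14.4 cm (diverging).
Lens 1: 1/d_i1 = 1/(-14.4) − 1/(102) = -0.07925, so d_i1 = -12.62 cm; m₁ = −d_i1/d_o1 = +0.1237.
d_o2 = 40.4 − (-12.62) = 53.02 cm.
Lens 2: 1/d_i2 = 1/(23.6) − 1/(53.02) = 0.02351, so d_i2 = 42.53 cm; m₂ = −d_i2/d_o2 = -0.8022.
m = m₁·m₂ = (+0.1237)(-0.8022) = -0.0992.

m = -0.0992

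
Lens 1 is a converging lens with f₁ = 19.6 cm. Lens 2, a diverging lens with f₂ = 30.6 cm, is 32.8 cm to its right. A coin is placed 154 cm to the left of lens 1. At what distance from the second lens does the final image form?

Lens 1: 1/d_i1 = 1/f₁ − 1/d_o1 = 1/(19.6) − 1/(154) = 0.04453, so d_i1 = 22.46 cm.
The intermediate image is 22.46 cm to the right of lens 1, which is 32.8 − (22.46) = 10.34 cm to the left of lens 2, so d_o2 = +10.34 cm.
Lens 2 is diverging, so f₂ = −30.6 cm.
Lens 2: 1/d_i2 = 1/f₂ − 1/d_o2 = 1/(-30.6) − 1/(10.34) = -0.1294, so d_i2 = -7.73 cm.
The final image is virtual, 7.73 cm to the left of lens 2 (overall magnification ≈ -0.11).

7.73 cm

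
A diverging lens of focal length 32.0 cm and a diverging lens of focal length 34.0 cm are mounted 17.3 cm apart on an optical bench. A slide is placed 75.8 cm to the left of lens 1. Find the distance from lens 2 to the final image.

Lens 1 is diverging, so f₁ = −32.0 cm.
Lens 1: 1/d_i1 = 1/f₁ − 1/d_o1 = 1/(-32.0) − 1/(75.8) = -0.04444, so d_i1 = -22.50 cm.
The intermediate image is 22.50 cm to the left of lens 1 (virtual), which is 17.3 − (-22.50) = 39.80 cm to the left of lens 2, so d_o2 = +39.80 cm.
Lens 2 is diverging, so f₂ = −34.0 cm.
Lens 2: 1/d_i2 = 1/f₂ − 1/d_o2 = 1/(-34.0) − 1/(39.80) = -0.05454, so d_i2 = -18.3 cm.
The final image is virtual, 18.3 cm to the left of lens 2 (overall magnification ≈ 0.14).

18.3 cm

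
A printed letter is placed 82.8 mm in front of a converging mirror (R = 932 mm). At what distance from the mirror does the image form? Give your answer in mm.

f = R/2 = 932/2 = 466.0 mm.
Mirror equation: 1/v = 1/f − 1/u = 1/(466.0) − 1/(82.8) = 0.002146 − 0.01208 = -0.009931, so v = -101 mm.
The image is virtual, upright and enlarged, behind the mirror.

101 mm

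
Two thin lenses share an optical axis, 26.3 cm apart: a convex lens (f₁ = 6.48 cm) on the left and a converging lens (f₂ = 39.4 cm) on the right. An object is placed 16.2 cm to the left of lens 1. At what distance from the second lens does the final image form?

25.6 cm

Lens 1: 1/d_i1 = 1/f₁ − 1/d_o1 = 1/(6.48) − 1/(16.2) = 0.09259, so d_i1 = 10.80 cm.
The intermediate image is 10.80 cm to the right of lens 1, which is 26.3 − (10.80) = 15.50 cm to the left of lens 2, so d_o2 = +15.50 cm.
Lens 2: 1/d_i2 = 1/f₂ − 1/d_o2 = 1/(39.4) − 1/(15.50) = -0.03914, so d_i2 = -25.6 cm.
The final image is virtual, 25.6 cm to the left of lens 2 (overall magnification ≈ -1.1).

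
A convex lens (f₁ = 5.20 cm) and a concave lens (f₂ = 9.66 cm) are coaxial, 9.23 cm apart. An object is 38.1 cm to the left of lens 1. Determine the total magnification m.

Lens 1: 1/d_i1 = 1/(5.20) − 1/(38.1) = 0.1661, so d_i1 = 6.022 cm; m₁ = −d_i1/d_o1 = -0.1581.
d_o2 = 9.23 − (6.022) = 3.208 cm.
f₂ = −9.66 cm (diverging).
Lens 2: 1/d_i2 = 1/(-9.66) − 1/(3.208) = -0.4152, so d_i2 = -2.408 cm; m₂ = −d_i2/d_o2 = +0.7507.
m = m₁·m₂ = (-0.1581)(+0.7507) = -0.119.

m = -0.119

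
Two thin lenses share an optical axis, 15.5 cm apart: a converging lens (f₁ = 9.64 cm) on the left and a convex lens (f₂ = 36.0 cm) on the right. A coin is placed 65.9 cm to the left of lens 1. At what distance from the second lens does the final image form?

4.77 cm

Lens 1: 1/d_i1 = 1/f₁ − 1/d_o1 = 1/(9.64) − 1/(65.9) = 0.08856, so d_i1 = 11.29 cm.
The intermediate image is 11.29 cm to the right of lens 1, which is 15.5 − (11.29) = 4.210 cm to the left of lens 2, so d_o2 = +4.210 cm.
Lens 2: 1/d_i2 = 1/f₂ − 1/d_o2 = 1/(36.0) − 1/(4.210) = -0.2098, so d_i2 = -4.77 cm.
The final image is virtual, 4.77 cm to the left of lens 2 (overall magnification ≈ -0.19).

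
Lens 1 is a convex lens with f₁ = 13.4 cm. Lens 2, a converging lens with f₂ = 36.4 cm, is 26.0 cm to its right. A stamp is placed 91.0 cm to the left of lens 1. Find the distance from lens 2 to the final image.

14.3 cm

Lens 1: 1/d_i1 = 1/f₁ − 1/d_o1 = 1/(13.4) − 1/(91.0) = 0.06364, so d_i1 = 15.71 cm.
The intermediate image is 15.71 cm to the right of lens 1, which is 26.0 − (15.71) = 10.29 cm to the left of lens 2, so d_o2 = +10.29 cm.
Lens 2: 1/d_i2 = 1/f₂ − 1/d_o2 = 1/(36.4) − 1/(10.29) = -0.06971, so d_i2 = -14.3 cm.
The final image is virtual, 14.3 cm to the left of lens 2 (overall magnification ≈ -0.24).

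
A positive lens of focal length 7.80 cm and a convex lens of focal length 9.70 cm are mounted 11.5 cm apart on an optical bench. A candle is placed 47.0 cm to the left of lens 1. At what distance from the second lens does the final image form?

Lens 1: 1/d_i1 = 1/f₁ − 1/d_o1 = 1/(7.80) − 1/(47.0) = 0.1069, so d_i1 = 9.352 cm.
The intermediate image is 9.352 cm to the right of lens 1, which is 11.5 − (9.352) = 2.148 cm to the left of lens 2, so d_o2 = +2.148 cm.
Lens 2: 1/d_i2 = 1/f₂ − 1/d_o2 = 1/(9.70) − 1/(2.148) = -0.3625, so d_i2 = -2.76 cm.
The final image is virtual, 2.76 cm to the left of lens 2 (overall magnification ≈ -0.26).

2.76 cm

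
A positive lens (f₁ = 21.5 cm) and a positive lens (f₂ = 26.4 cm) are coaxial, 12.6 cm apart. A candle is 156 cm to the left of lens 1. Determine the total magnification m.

Lens 1: 1/d_i1 = 1/(21.5) − 1/(156) = 0.04010, so d_i1 = 24.94 cm; m₁ = −d_i1/d_o1 = -0.1599.
d_o2 = 12.6 − (24.94) = -12.34 cm (virtual object).
Lens 2: 1/d_i2 = 1/(26.4) − 1/(-12.34) = 0.1189, so d_i2 = 8.409 cm; m₂ = −d_i2/d_o2 = +0.6815.
m = m₁·m₂ = (-0.1599)(+0.6815) = -0.109.

m = -0.109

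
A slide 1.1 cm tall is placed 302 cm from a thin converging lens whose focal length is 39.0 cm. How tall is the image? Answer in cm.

0.163 cm

1/d_i = 1/f − 1/d_o = 1/(39.00) − 1/(302) = 0.02233, so d_i = 44.78 cm.
m = −d_i/d_o = -0.1483.
|h_i| = |m|·h_o = 0.1483 × 1.1 = 0.163 cm. The image is real, inverted and reduced, on the far side of the lens.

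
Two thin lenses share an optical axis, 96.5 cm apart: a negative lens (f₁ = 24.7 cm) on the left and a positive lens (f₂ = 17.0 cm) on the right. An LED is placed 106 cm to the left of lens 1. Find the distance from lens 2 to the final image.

19.9 cm

Lens 1 is diverging, so f₁ = −24.7 cm.
Lens 1: 1/d_i1 = 1/f₁ − 1/d_o1 = 1/(-24.7) − 1/(106) = -0.04992, so d_i1 = -20.03 cm.
The intermediate image is 20.03 cm to the left of lens 1 (virtual), which is 96.5 − (-20.03) = 116.5 cm to the left of lens 2, so d_o2 = +116.5 cm.
Lens 2: 1/d_i2 = 1/f₂ − 1/d_o2 = 1/(17.0) − 1/(116.5) = 0.05024, so d_i2 = 19.9 cm.
The final image is real, 19.9 cm to the right of lens 2 (overall magnification ≈ -0.032).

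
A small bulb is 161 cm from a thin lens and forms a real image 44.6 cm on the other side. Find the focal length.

f = 34.9 cm (converging)

Real image ⇒ d_i = +44.6 cm.
1/f = 1/d_o + 1/d_i = 1/(161) + 1/(44.6) = 0.02863, so f = 34.9 cm.
Since f is positive, the thin lens is converging.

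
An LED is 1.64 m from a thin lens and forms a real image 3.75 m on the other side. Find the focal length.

f = 1.14 m (converging)

Real image ⇒ d_i = +3.75 m.
1/f = 1/d_o + 1/d_i = 1/(1.64) + 1/(3.75) = 0.8764, so f = 1.14 m.
Since f is positive, the thin lens is converging.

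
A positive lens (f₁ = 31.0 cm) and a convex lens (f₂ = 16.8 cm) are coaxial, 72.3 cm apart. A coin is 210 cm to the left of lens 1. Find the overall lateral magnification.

m = +0.152

Lens 1: 1/d_i1 = 1/(31.0) − 1/(210) = 0.02750, so d_i1 = 36.37 cm; m₁ = −d_i1/d_o1 = -0.1732.
d_o2 = 72.3 − (36.37) = 35.93 cm.
Lens 2: 1/d_i2 = 1/(16.8) − 1/(35.93) = 0.03169, so d_i2 = 31.55 cm; m₂ = −d_i2/d_o2 = -0.8782.
m = m₁·m₂ = (-0.1732)(-0.8782) = +0.152.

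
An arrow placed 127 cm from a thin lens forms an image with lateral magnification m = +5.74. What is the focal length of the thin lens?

f = 154 cm (converging)

m = −d_i/d_o ⇒ d_i = −m·d_o = −(+5.74)·(127) = -729.0 cm.
1/f = 1/d_o + 1/d_i = 1/(127) + 1/(-729.0) = 0.006502, so f = 154 cm.
Since f is positive, the thin lens is converging.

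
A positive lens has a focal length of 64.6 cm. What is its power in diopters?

P = +1.55 D

f = 64.6 cm = 0.646 m.
P = 1/f = 1/(0.646 m) = +1.55 D.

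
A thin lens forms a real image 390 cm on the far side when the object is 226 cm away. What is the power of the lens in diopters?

P = +0.699 D

d_i = +390 cm.
1/f = 1/d_o + 1/d_i = 1/(226) + 1/(390) = 0.006989 cm⁻¹.
f = 143.1 cm = 1.431 m, so P = 1/f = +0.699 D.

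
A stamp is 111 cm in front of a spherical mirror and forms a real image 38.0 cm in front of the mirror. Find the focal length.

f = 28.3 cm (concave)

Real image ⇒ d_i = +38.0 cm.
1/f = 1/d_o + 1/d_i = 1/(111) + 1/(38.0) = 0.03532, so f = 28.3 cm.
Since f is positive, the spherical mirror is concave.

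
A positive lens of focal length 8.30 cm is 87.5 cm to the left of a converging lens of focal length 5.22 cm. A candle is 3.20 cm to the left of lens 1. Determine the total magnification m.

Lens 1: 1/d_i1 = 1/(8.30) − 1/(3.20) = -0.1920, so d_i1 = -5.208 cm; m₁ = −d_i1/d_o1 = +1.627.
d_o2 = 87.5 − (-5.208) = 92.71 cm.
Lens 2: 1/d_i2 = 1/(5.22) − 1/(92.71) = 0.1808, so d_i2 = 5.531 cm; m₂ = −d_i2/d_o2 = -0.05966.
m = m₁·m₂ = (+1.627)(-0.05966) = -0.0971.

m = -0.0971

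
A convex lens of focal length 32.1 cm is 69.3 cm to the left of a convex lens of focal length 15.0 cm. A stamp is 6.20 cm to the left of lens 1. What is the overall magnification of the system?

m = -0.300

Lens 1: 1/d_i1 = 1/(32.1) − 1/(6.20) = -0.1301, so d_i1 = -7.684 cm; m₁ = −d_i1/d_o1 = +1.239.
d_o2 = 69.3 − (-7.684) = 76.98 cm.
Lens 2: 1/d_i2 = 1/(15.0) − 1/(76.98) = 0.05368, so d_i2 = 18.63 cm; m₂ = −d_i2/d_o2 = -0.2420.
m = m₁·m₂ = (+1.239)(-0.2420) = -0.300.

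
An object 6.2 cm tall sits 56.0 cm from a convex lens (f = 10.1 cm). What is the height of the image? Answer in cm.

1.36 cm

1/d_i = 1/f − 1/d_o = 1/(10.10) − 1/(56.0) = 0.08115, so d_i = 12.32 cm.
m = −d_i/d_o = -0.2200.
|h_i| = |m|·h_o = 0.2200 × 6.2 = 1.36 cm. The image is real, inverted and reduced, on the far side of the lens.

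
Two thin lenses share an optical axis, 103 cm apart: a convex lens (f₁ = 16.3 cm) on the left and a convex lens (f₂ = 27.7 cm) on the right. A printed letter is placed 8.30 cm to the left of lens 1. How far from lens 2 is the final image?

36.0 cm

Lens 1: 1/d_i1 = 1/f₁ − 1/d_o1 = 1/(16.3) − 1/(8.30) = -0.05913, so d_i1 = -16.91 cm.
The intermediate image is 16.91 cm to the left of lens 1 (virtual), which is 103 − (-16.91) = 119.9 cm to the left of lens 2, so d_o2 = +119.9 cm.
Lens 2: 1/d_i2 = 1/f₂ − 1/d_o2 = 1/(27.7) − 1/(119.9) = 0.02776, so d_i2 = 36.0 cm.
The final image is real, 36.0 cm to the right of lens 2 (overall magnification ≈ -0.61).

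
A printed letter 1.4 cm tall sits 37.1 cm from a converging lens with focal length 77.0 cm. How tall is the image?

2.70 cm

1/d_i = 1/f − 1/d_o = 1/(77.00) − 1/(37.1) = -0.01397, so d_i = -71.60 cm.
m = −d_i/d_o = +1.930.
|h_i| = |m|·h_o = 1.930 × 1.4 = 2.70 cm. The image is virtual, upright and enlarged, on the same side as the object.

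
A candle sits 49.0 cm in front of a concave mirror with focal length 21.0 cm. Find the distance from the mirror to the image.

36.8 cm

Mirror equation: 1/d_i = 1/f − 1/d_o = 1/(21.00) − 1/(49.0) = 0.04762 − 0.02041 = 0.02721, so d_i = 36.8 cm.
The image is real, inverted and reduced, in front of the mirror.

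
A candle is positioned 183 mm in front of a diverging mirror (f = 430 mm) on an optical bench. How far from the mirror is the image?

128 mm

For a diverging mirror, f = -430 mm.
Mirror equation: 1/q = 1/f − 1/p = 1/(-430.0) − 1/(183) = -0.002326 − 0.005464 = -0.007790, so q = -128 mm.
The image is virtual, upright and reduced, behind the mirror.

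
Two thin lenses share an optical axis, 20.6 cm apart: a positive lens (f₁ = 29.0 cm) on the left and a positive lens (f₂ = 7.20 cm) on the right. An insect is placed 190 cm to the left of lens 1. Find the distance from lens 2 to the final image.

4.71 cm

Lens 1: 1/d_i1 = 1/f₁ − 1/d_o1 = 1/(29.0) − 1/(190) = 0.02922, so d_i1 = 34.22 cm.
The intermediate image is 34.22 cm to the right of lens 1, which lies 13.62 cm to the right of lens 2 — a virtual object — so d_o2 = −13.62 cm.
Lens 2: 1/d_i2 = 1/f₂ − 1/d_o2 = 1/(7.20) − 1/(-13.62) = 0.2123, so d_i2 = 4.71 cm.
The final image is real, 4.71 cm to the right of lens 2 (overall magnification ≈ -0.062).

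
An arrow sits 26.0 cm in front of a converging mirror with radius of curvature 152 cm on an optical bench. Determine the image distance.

f = R/2 = 152/2 = 76.00 cm.
Mirror equation: 1/q = 1/f − 1/p = 1/(76.00) − 1/(26.0) = 0.01316 − 0.03846 = -0.02530, so q = -39.5 cm.
The image is virtual, upright and enlarged, behind the mirror.

39.5 cm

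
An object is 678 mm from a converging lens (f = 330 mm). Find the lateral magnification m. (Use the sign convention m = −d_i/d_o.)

m = -0.948

1/d_i = 1/f − 1/d_o = 1/(330.0) − 1/(678) = 0.001555, so d_i = 642.9 mm.
m = −d_i/d_o = −(642.9)/(678) = -0.948.
The image is real, inverted and reduced, on the far side of the lens.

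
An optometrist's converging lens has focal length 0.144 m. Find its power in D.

P = +6.94 D

P = 1/f = 1/(0.144 m) = +6.94 D.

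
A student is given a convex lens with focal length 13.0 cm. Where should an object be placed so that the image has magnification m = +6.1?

m = −d_i/d_o ⇒ d_i = −m·d_o.
1/f = 1/d_o + 1/d_i = 1/d_o − 1/(m·d_o) = (1 − 1/m)/d_o, so d_o = f(1 − 1/m) = (13.00)(1 − 1/(+6.1)) = 10.9 cm.

10.9 cm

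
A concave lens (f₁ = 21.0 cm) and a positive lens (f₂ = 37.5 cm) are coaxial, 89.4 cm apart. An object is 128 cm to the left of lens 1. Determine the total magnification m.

f₁ = −21.0 cm (diverging).
Lens 1: 1/d_i1 = 1/(-21.0) − 1/(128) = -0.05543, so d_i1 = -18.04 cm; m₁ = −d_i1/d_o1 = +0.1409.
d_o2 = 89.4 − (-18.04) = 107.4 cm.
Lens 2: 1/d_i2 = 1/(37.5) − 1/(107.4) = 0.01736, so d_i2 = 57.62 cm; m₂ = −d_i2/d_o2 = -0.5365.
m = m₁·m₂ = (+0.1409)(-0.5365) = -0.0756.

m = -0.0756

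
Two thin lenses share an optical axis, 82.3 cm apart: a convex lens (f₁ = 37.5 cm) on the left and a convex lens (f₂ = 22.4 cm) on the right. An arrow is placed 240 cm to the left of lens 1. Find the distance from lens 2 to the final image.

54.9 cm

Lens 1: 1/d_i1 = 1/f₁ − 1/d_o1 = 1/(37.5) − 1/(240) = 0.02250, so d_i1 = 44.44 cm.
The intermediate image is 44.44 cm to the right of lens 1, which is 82.3 − (44.44) = 37.86 cm to the left of lens 2, so d_o2 = +37.86 cm.
Lens 2: 1/d_i2 = 1/f₂ − 1/d_o2 = 1/(22.4) − 1/(37.86) = 0.01823, so d_i2 = 54.9 cm.
The final image is real, 54.9 cm to the right of lens 2 (overall magnification ≈ 0.27).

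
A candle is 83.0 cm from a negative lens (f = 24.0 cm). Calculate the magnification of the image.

For a negative lens, f = -24.0 cm.
1/d_i = 1/f − 1/d_o = 1/(-24.00) − 1/(83.0) = -0.05371, so d_i = -18.62 cm.
m = −d_i/d_o = −(-18.62)/(83.0) = +0.224.
The image is virtual, upright and reduced, on the same side as the object.

m = +0.224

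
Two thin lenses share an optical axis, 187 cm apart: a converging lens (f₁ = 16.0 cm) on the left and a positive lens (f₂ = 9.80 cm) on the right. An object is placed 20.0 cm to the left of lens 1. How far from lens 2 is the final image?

Lens 1: 1/d_i1 = 1/f₁ − 1/d_o1 = 1/(16.0) − 1/(20.0) = 0.01250, so d_i1 = 80.00 cm.
The intermediate image is 80.00 cm to the right of lens 1, which is 187 − (80.00) = 107.0 cm to the left of lens 2, so d_o2 = +107.0 cm.
Lens 2: 1/d_i2 = 1/f₂ − 1/d_o2 = 1/(9.80) − 1/(107.0) = 0.09270, so d_i2 = 10.8 cm.
The final image is real, 10.8 cm to the right of lens 2 (overall magnification ≈ 0.40).

10.8 cm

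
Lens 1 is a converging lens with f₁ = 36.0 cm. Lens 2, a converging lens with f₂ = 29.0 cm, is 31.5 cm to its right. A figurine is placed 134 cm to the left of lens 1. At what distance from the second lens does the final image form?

11.0 cm

Lens 1: 1/d_i1 = 1/f₁ − 1/d_o1 = 1/(36.0) − 1/(134) = 0.02032, so d_i1 = 49.22 cm.
The intermediate image is 49.22 cm to the right of lens 1, which lies 17.72 cm to the right of lens 2 — a virtual object — so d_o2 = −17.72 cm.
Lens 2: 1/d_i2 = 1/f₂ − 1/d_o2 = 1/(29.0) − 1/(-17.72) = 0.09092, so d_i2 = 11.0 cm.
The final image is real, 11.0 cm to the right of lens 2 (overall magnification ≈ -0.23).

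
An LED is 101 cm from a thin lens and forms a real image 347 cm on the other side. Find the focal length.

f = 78.2 cm (converging)

Real image ⇒ d_i = +347 cm.
1/f = 1/d_o + 1/d_i = 1/(101) + 1/(347) = 0.01278, so f = 78.2 cm.
Since f is positive, the thin lens is converging.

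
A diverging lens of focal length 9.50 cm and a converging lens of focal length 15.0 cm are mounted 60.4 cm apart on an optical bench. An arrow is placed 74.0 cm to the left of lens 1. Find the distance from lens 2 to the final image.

19.2 cm

Lens 1 is diverging, so f₁ = −9.50 cm.
Lens 1: 1/d_i1 = 1/f₁ − 1/d_o1 = 1/(-9.50) − 1/(74.0) = -0.1188, so d_i1 = -8.419 cm.
The intermediate image is 8.419 cm to the left of lens 1 (virtual), which is 60.4 − (-8.419) = 68.82 cm to the left of lens 2, so d_o2 = +68.82 cm.
Lens 2: 1/d_i2 = 1/f₂ − 1/d_o2 = 1/(15.0) − 1/(68.82) = 0.05214, so d_i2 = 19.2 cm.
The final image is real, 19.2 cm to the right of lens 2 (overall magnification ≈ -0.032).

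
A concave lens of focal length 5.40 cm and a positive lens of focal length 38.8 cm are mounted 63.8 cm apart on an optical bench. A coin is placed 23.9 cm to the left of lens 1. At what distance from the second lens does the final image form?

Lens 1 is diverging, so f₁ = −5.40 cm.
Lens 1: 1/d_i1 = 1/f₁ − 1/d_o1 = 1/(-5.40) − 1/(23.9) = -0.2270, so d_i1 = -4.405 cm.
The intermediate image is 4.405 cm to the left of lens 1 (virtual), which is 63.8 − (-4.405) = 68.20 cm to the left of lens 2, so d_o2 = +68.20 cm.
Lens 2: 1/d_i2 = 1/f₂ − 1/d_o2 = 1/(38.8) − 1/(68.20) = 0.01111, so d_i2 = 90.0 cm.
The final image is real, 90.0 cm to the right of lens 2 (overall magnification ≈ -0.24).

90.0 cm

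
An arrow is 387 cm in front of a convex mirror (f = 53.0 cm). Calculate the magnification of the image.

For a convex mirror, f = -53.0 cm.
1/d_i = 1/f − 1/d_o = 1/(-53.00) − 1/(387) = -0.02145, so d_i = -46.62 cm.
m = −d_i/d_o = −(-46.62)/(387) = +0.120.
The image is virtual, upright and reduced, behind the mirror.

m = +0.120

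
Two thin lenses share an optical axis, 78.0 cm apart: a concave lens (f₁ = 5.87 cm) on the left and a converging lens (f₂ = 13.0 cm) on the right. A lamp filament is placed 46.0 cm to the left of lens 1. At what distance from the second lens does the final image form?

15.4 cm

Lens 1 is diverging, so f₁ = −5.87 cm.
Lens 1: 1/d_i1 = 1/f₁ − 1/d_o1 = 1/(-5.87) − 1/(46.0) = -0.1921, so d_i1 = -5.206 cm.
The intermediate image is 5.206 cm to the left of lens 1 (virtual), which is 78.0 − (-5.206) = 83.21 cm to the left of lens 2, so d_o2 = +83.21 cm.
Lens 2: 1/d_i2 = 1/f₂ − 1/d_o2 = 1/(13.0) − 1/(83.21) = 0.06491, so d_i2 = 15.4 cm.
The final image is real, 15.4 cm to the right of lens 2 (overall magnification ≈ -0.021).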